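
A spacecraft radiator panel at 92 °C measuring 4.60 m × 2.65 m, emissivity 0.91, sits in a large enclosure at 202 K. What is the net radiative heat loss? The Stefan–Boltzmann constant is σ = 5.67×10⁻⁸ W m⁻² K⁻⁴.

Q ≈ 10100 W

A = 4.60 × 2.65 = 12.2 m².
Convert: 92 °C = 365 K.
Q = εσA(T⁴ − T_s⁴). T⁴ − T_s⁴ = (365)⁴ − (202)⁴ = 1.77×10^10 − 1.66×10^9 = 1.61×10^10 K⁴.
Q = 0.91 × 5.67×10⁻⁸ × 12.2 × 1.61×10^10 = 10100 W.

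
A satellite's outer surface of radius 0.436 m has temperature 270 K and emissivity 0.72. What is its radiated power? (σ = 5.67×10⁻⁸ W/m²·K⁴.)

P ≈ 518 W

A = 4πr² = 4π × (0.436)² = 2.39 m².
P = εσAT⁴ = 0.72 × 5.67×10⁻⁸ × 2.39 × (270)⁴ = 0.72 × 5.67×10⁻⁸ × 2.39 × 5.31×10^9.
P = 518 W.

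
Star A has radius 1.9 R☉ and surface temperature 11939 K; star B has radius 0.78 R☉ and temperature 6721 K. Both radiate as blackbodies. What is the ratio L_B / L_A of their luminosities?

L_B/L_A ≈ 0.0169

L = 4πR²σT⁴ ∝ R²T⁴, so L_B/L_A = (0.78/1.9)² × (6721/11939)⁴ = 0.169 × 0.100 = 0.0169.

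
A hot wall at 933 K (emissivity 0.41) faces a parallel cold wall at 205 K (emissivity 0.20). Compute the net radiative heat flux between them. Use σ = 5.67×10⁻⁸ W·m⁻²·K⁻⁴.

q ≈ 6660 W/m²

For two large parallel gray plates, q = σ(T₁⁴ − T₂⁴) / (1/ε₁ + 1/ε₂ − 1).
1/ε₁ + 1/ε₂ − 1 = 1/0.41 + 1/0.20 − 1 = 6.439.
T₁⁴ − T₂⁴ = 7.58×10^11 − 1.77×10^9 = 7.56×10^11 K⁴.
q = 5.67×10⁻⁸ × 7.56×10^11 / 6.439 = 6660 W/m².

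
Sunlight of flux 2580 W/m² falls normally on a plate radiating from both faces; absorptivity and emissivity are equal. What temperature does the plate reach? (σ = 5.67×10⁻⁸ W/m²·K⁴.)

Absorbed flux αS = emitted flux 2εσT⁴ per unit area; with α = ε this gives T = (S/2σ)^(1/4).
T = (2580 / (2 × 5.67×10⁻⁸))^(1/4) = (2.28×10^10)^(1/4).
T = 388 K.

T ≈ 388 K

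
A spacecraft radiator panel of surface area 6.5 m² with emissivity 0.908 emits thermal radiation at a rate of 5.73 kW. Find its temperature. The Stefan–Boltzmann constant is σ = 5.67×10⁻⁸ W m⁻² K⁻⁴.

From P = εσAT⁴, T = (P / εσA)^(1/4) = (5730 / (0.908 × 5.67×10⁻⁸ × 6.50))^(1/4).
T = (1.71×10^10)^(1/4) = 362 K.

T ≈ 362 K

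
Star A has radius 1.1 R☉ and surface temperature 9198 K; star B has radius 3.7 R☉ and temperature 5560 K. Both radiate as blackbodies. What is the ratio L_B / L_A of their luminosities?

L = 4πR²σT⁴ ∝ R²T⁴, so L_B/L_A = (3.7/1.1)² × (5560/9198)⁴ = 11.3 × 0.134 = 1.51.

L_B/L_A ≈ 1.51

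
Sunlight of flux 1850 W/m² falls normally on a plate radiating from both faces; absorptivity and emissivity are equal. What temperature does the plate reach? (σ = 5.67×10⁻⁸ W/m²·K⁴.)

Absorbed flux αS = emitted flux 2εσT⁴ per unit area; with α = ε this gives T = (S/2σ)^(1/4).
T = (1850 / (2 × 5.67×10⁻⁸))^(1/4) = (1.63×10^10)^(1/4).
T = 357 K.

T ≈ 357 K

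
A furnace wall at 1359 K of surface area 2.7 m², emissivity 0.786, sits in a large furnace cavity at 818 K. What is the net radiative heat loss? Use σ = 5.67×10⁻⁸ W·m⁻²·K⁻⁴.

Q ≈ 3.57×10^5 W

Q = εσA(T⁴ − T_s⁴). T⁴ − T_s⁴ = (1359)⁴ − (818)⁴ = 3.41×10^12 − 4.48×10^11 = 2.96×10^12 K⁴.
Q = 0.786 × 5.67×10⁻⁸ × 2.70 × 2.96×10^12 = 3.57×10^5 W.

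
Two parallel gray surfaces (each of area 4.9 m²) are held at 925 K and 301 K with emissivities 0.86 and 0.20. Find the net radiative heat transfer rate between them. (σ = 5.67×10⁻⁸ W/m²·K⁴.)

For two large parallel gray plates, q = σ(T₁⁴ − T₂⁴) / (1/ε₁ + 1/ε₂ − 1).
1/ε₁ + 1/ε₂ − 1 = 1/0.86 + 1/0.20 − 1 = 5.163.
T₁⁴ − T₂⁴ = 7.32×10^11 − 8.21×10^9 = 7.24×10^11 K⁴.
q = 5.67×10⁻⁸ × 7.24×10^11 / 5.163 = 7950 W/m².
Q = q·A = 7950 × 4.9 = 39000 W.

Q ≈ 39000 W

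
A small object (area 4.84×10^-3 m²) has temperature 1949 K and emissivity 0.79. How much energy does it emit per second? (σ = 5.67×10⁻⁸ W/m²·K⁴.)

P ≈ 3130 W

P = εσAT⁴ = 0.79 × 5.67×10⁻⁸ × 4.84×10^-3 × (1949)⁴ = 0.79 × 5.67×10⁻⁸ × 4.84×10^-3 × 1.44×10^13.
P = 3130 W.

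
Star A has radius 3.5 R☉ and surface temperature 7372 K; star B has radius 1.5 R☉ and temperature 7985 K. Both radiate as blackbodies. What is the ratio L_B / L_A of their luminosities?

L_B/L_A ≈ 0.253

L = 4πR²σT⁴ ∝ R²T⁴, so L_B/L_A = (1.5/3.5)² × (7985/7372)⁴ = 0.184 × 1.38 = 0.253.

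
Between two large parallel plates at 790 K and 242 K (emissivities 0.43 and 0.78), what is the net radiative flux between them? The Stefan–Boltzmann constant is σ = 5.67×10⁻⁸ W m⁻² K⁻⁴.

q ≈ 8390 W/m²

For two large parallel gray plates, q = σ(T₁⁴ − T₂⁴) / (1/ε₁ + 1/ε₂ − 1).
1/ε₁ + 1/ε₂ − 1 = 1/0.43 + 1/0.78 − 1 = 2.608.
T₁⁴ − T₂⁴ = 3.90×10^11 − 3.43×10^9 = 3.86×10^11 K⁴.
q = 5.67×10⁻⁸ × 3.86×10^11 / 2.608 = 8390 W/m².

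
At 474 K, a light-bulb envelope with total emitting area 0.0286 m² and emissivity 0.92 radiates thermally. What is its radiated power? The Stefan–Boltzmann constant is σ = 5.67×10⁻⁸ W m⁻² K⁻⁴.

P ≈ 75.3 W

P = εσAT⁴ = 0.92 × 5.67×10⁻⁸ × 0.0286 × (474)⁴ = 0.92 × 5.67×10⁻⁸ × 0.0286 × 5.05×10^10.
P = 75.3 W.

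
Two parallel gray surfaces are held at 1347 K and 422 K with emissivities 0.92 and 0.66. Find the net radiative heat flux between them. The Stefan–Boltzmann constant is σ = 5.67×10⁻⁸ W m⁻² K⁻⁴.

q ≈ 1.15×10^5 W/m²

For two large parallel gray plates, q = σ(T₁⁴ − T₂⁴) / (1/ε₁ + 1/ε₂ − 1).
1/ε₁ + 1/ε₂ − 1 = 1/0.92 + 1/0.66 − 1 = 1.602.
T₁⁴ − T₂⁴ = 3.29×10^12 − 3.17×10^10 = 3.26×10^12 K⁴.
q = 5.67×10⁻⁸ × 3.26×10^12 / 1.602 = 1.15×10^5 W/m².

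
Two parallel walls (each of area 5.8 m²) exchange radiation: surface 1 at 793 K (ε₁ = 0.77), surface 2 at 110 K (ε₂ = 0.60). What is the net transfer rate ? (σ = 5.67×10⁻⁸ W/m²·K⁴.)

Q ≈ 66100 W

For two large parallel gray plates, q = σ(T₁⁴ − T₂⁴) / (1/ε₁ + 1/ε₂ − 1).
1/ε₁ + 1/ε₂ − 1 = 1/0.77 + 1/0.60 − 1 = 1.965.
T₁⁴ − T₂⁴ = 3.95×10^11 − 1.46×10^8 = 3.95×10^11 K⁴.
q = 5.67×10⁻⁸ × 3.95×10^11 / 1.965 = 11400 W/m².
Q = q·A = 11400 × 5.8 = 66100 W.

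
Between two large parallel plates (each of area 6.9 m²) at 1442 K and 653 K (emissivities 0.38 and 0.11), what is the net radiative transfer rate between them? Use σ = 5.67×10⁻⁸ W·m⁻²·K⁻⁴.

Q ≈ 1.51×10^5 W

For two large parallel gray plates, q = σ(T₁⁴ − T₂⁴) / (1/ε₁ + 1/ε₂ − 1).
1/ε₁ + 1/ε₂ − 1 = 1/0.38 + 1/0.11 − 1 = 10.72.
T₁⁴ − T₂⁴ = 4.32×10^12 − 1.82×10^11 = 4.14×10^12 K⁴.
q = 5.67×10⁻⁸ × 4.14×10^12 / 10.72 = 21900 W/m².
Q = q·A = 21900 × 6.9 = 1.51×10^5 W.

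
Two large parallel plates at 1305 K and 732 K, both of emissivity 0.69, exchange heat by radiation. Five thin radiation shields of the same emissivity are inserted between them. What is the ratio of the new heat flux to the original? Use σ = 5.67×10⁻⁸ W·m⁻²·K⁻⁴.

With N identical shields there are N+1 = 6 gaps in series, each with the same radiative resistance, so the flux falls to 1/(N+1) of its unshielded value.

ratio ≈ 0.167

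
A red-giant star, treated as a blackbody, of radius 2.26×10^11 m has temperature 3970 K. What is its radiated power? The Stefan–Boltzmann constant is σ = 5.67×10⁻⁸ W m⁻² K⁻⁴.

P ≈ 9.04×10^30 W

A = 4πr² = 4π × (2.26×10^11)² = 6.42×10^23 m².
P = σAT⁴ = 5.67×10⁻⁸ × 6.42×10^23 × (3970)⁴ = 5.67×10⁻⁸ × 6.42×10^23 × 2.48×10^14.
P = 9.04×10^30 W.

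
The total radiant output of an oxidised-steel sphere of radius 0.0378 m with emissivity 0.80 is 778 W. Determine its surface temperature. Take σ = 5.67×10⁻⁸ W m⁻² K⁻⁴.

T ≈ 989 K

A = 4πr² = 4π × (0.0378)² = 0.0180 m².
From P = εσAT⁴, T = (P / εσA)^(1/4) = (778 / (0.80 × 5.67×10⁻⁸ × 0.0180))^(1/4).
T = (9.55×10^11)^(1/4) = 989 K.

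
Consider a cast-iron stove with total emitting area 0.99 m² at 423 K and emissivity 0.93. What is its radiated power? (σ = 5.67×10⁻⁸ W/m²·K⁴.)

P ≈ 1670 W

Stefan–Boltzmann: P = εσAT⁴ = 0.93 × 5.67×10⁻⁸ × 0.990 × (423)⁴ = 0.93 × 5.67×10⁻⁸ × 0.990 × 3.20×10^10.
P = 1670 W.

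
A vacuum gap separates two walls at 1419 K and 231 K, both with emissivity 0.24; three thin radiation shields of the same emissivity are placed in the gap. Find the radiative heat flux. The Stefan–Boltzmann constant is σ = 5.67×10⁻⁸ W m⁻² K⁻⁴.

Each of the 4 gaps contributes resistance (2/ε − 1) = 2/0.24 − 1 = 7.333; total = 29.33.
q = σ(T₁⁴ − T₂⁴) / 29.33 = 5.67×10⁻⁸ × 4.05×10^12 / 29.33 = 7830 W/m².

q ≈ 7830 W/m²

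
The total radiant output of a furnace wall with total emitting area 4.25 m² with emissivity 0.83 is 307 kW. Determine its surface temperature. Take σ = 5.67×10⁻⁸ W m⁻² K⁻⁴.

From P = εσAT⁴, T = (P / εσA)^(1/4) = (3.07×10^5 / (0.83 × 5.67×10⁻⁸ × 4.25))^(1/4).
T = (1.53×10^12)^(1/4) = 1110 K.

T ≈ 1110 K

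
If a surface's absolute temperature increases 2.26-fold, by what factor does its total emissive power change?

factor ≈ 26.1

P ∝ T⁴, so the power scales as (2.26)⁴ = 26.1.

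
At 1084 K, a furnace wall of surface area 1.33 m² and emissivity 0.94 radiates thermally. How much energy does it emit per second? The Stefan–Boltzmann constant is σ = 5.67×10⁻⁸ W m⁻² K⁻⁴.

P ≈ 97900 W

Stefan–Boltzmann: P = εσAT⁴ = 0.94 × 5.67×10⁻⁸ × 1.33 × (1084)⁴ = 0.94 × 5.67×10⁻⁸ × 1.33 × 1.38×10^12.
P = 97900 W.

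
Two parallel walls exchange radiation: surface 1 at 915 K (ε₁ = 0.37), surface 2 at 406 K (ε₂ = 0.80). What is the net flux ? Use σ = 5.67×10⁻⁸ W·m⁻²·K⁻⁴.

For two large parallel gray plates, q = σ(T₁⁴ − T₂⁴) / (1/ε₁ + 1/ε₂ − 1).
1/ε₁ + 1/ε₂ − 1 = 1/0.37 + 1/0.80 − 1 = 2.953.
T₁⁴ − T₂⁴ = 7.01×10^11 − 2.72×10^10 = 6.74×10^11 K⁴.
q = 5.67×10⁻⁸ × 6.74×10^11 / 2.953 = 12900 W/m².

q ≈ 12900 W/m²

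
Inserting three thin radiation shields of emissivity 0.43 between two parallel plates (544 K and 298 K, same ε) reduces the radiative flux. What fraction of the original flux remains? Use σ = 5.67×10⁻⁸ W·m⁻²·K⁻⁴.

With N identical shields there are N+1 = 4 gaps in series, each with the same radiative resistance, so the flux falls to 1/(N+1) of its unshielded value.

ratio ≈ 0.250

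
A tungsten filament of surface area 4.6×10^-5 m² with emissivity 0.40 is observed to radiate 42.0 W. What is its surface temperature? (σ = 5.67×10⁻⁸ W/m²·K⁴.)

From P = εσAT⁴, T = (P / εσA)^(1/4) = (42.0 / (0.40 × 5.67×10⁻⁸ × 4.60×10^-5))^(1/4).
T = (4.03×10^13)^(1/4) = 2520 K.

T ≈ 2520 K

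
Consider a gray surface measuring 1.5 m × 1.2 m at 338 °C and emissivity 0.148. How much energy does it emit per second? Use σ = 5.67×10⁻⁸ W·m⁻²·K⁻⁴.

A = 1.5 × 1.2 = 1.80 m².
338 °C = 611 K.
P = εσAT⁴ = 0.148 × 5.67×10⁻⁸ × 1.80 × (611)⁴ = 0.148 × 5.67×10⁻⁸ × 1.80 × 1.39×10^11.
P = 2110 W.

P ≈ 2110 W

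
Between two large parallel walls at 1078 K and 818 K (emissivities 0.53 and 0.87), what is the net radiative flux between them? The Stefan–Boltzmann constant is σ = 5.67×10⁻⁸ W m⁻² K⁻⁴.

q ≈ 25100 W/m²

For two large parallel gray plates, q = σ(T₁⁴ − T₂⁴) / (1/ε₁ + 1/ε₂ − 1).
1/ε₁ + 1/ε₂ − 1 = 1/0.53 + 1/0.87 − 1 = 2.036.
T₁⁴ − T₂⁴ = 1.35×10^12 − 4.48×10^11 = 9.03×10^11 K⁴.
q = 5.67×10⁻⁸ × 9.03×10^11 / 2.036 = 25100 W/m².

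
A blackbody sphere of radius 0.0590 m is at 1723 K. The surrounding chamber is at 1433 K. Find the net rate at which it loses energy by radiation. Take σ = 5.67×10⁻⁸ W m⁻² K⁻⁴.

Q ≈ 11400 W

A = 4πr² = 4π × (0.0590)² = 0.0437 m².
Q = σA(T⁴ − T_s⁴). T⁴ − T_s⁴ = (1723)⁴ − (1433)⁴ = 8.81×10^12 − 4.22×10^12 = 4.60×10^12 K⁴.
Q = 5.67×10⁻⁸ × 0.0437 × 4.60×10^12 = 11400 W.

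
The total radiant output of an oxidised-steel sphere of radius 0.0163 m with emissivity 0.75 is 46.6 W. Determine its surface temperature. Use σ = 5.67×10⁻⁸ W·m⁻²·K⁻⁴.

A = 4πr² = 4π × (0.0163)² = 3.34×10^-3 m².
From P = εσAT⁴, T = (P / εσA)^(1/4) = (46.6 / (0.75 × 5.67×10⁻⁸ × 3.34×10^-3))^(1/4).
T = (3.28×10^11)^(1/4) = 757 K.

T ≈ 757 K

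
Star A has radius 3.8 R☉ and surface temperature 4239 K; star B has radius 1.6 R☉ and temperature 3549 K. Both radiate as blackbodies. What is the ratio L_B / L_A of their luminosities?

L = 4πR²σT⁴ ∝ R²T⁴, so L_B/L_A = (1.6/3.8)² × (3549/4239)⁴ = 0.177 × 0.491 = 0.0871.

L_B/L_A ≈ 0.0871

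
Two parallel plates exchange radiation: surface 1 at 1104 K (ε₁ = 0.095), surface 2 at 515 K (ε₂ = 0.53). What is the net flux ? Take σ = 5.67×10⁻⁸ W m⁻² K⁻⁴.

For two large parallel gray plates, q = σ(T₁⁴ − T₂⁴) / (1/ε₁ + 1/ε₂ − 1).
1/ε₁ + 1/ε₂ − 1 = 1/0.095 + 1/0.53 − 1 = 11.41.
T₁⁴ − T₂⁴ = 1.49×10^12 − 7.03×10^10 = 1.42×10^12 K⁴.
q = 5.67×10⁻⁸ × 1.42×10^12 / 11.41 = 7030 W/m².

q ≈ 7030 W/m²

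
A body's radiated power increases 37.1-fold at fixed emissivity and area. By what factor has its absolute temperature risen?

P ∝ T⁴ ⇒ T ∝ P^(1/4), so T scales by (37.1)^(1/4) = 2.47.

factor ≈ 2.47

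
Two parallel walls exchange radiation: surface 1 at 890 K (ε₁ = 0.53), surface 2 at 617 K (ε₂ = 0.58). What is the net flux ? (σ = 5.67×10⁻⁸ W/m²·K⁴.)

For two large parallel gray plates, q = σ(T₁⁴ − T₂⁴) / (1/ε₁ + 1/ε₂ − 1).
1/ε₁ + 1/ε₂ − 1 = 1/0.53 + 1/0.58 − 1 = 2.611.
T₁⁴ − T₂⁴ = 6.27×10^11 − 1.45×10^11 = 4.82×10^11 K⁴.
q = 5.67×10⁻⁸ × 4.82×10^11 / 2.611 = 10500 W/m².

q ≈ 10500 W/m²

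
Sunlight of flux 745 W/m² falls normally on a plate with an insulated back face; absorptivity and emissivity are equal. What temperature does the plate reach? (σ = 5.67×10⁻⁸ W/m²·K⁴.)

T ≈ 339 K

Absorbed flux αS = emitted flux εσT⁴ (one radiating face); with α = ε, T = (S/σ)^(1/4).
T = (745 / 5.67×10⁻⁸)^(1/4) = (1.31×10^10)^(1/4).
T = 339 K.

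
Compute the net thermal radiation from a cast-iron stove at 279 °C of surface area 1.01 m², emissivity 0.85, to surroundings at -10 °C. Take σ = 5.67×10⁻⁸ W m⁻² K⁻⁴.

Q ≈ 4290 W

Convert: 279 °C = 552 K; -10 °C = 263 K.
Q = εσA(T⁴ − T_s⁴). T⁴ − T_s⁴ = (552)⁴ − (263)⁴ = 9.28×10^10 − 4.78×10^9 = 8.81×10^10 K⁴.
Q = 0.85 × 5.67×10⁻⁸ × 1.01 × 8.81×10^10 = 4290 W.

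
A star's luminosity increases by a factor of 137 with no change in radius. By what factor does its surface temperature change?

P ∝ T⁴ ⇒ T ∝ P^(1/4), so T scales by (137)^(1/4) = 3.42.

factor ≈ 3.42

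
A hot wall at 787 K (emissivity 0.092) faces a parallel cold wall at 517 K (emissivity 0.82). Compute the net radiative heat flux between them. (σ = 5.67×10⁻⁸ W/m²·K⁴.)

For two large parallel gray plates, q = σ(T₁⁴ − T₂⁴) / (1/ε₁ + 1/ε₂ − 1).
1/ε₁ + 1/ε₂ − 1 = 1/0.092 + 1/0.82 − 1 = 11.09.
T₁⁴ − T₂⁴ = 3.84×10^11 − 7.14×10^10 = 3.12×10^11 K⁴.
q = 5.67×10⁻⁸ × 3.12×10^11 / 11.09 = 1600 W/m².

q ≈ 1600 W/m²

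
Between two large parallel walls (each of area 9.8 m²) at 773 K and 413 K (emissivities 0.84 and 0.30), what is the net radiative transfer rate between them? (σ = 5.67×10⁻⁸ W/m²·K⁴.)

Q ≈ 51700 W

For two large parallel gray plates, q = σ(T₁⁴ − T₂⁴) / (1/ε₁ + 1/ε₂ − 1).
1/ε₁ + 1/ε₂ − 1 = 1/0.84 + 1/0.30 − 1 = 3.524.
T₁⁴ − T₂⁴ = 3.57×10^11 − 2.91×10^10 = 3.28×10^11 K⁴.
q = 5.67×10⁻⁸ × 3.28×10^11 / 3.524 = 5280 W/m².
Q = q·A = 5280 × 9.8 = 51700 W.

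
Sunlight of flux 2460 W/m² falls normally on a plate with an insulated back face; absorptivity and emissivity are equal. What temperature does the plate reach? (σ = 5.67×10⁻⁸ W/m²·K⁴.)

T ≈ 456 K

Absorbed flux αS = emitted flux εσT⁴ (one radiating face); with α = ε, T = (S/σ)^(1/4).
T = (2460 / 5.67×10⁻⁸)^(1/4) = (4.34×10^10)^(1/4).
T = 456 K.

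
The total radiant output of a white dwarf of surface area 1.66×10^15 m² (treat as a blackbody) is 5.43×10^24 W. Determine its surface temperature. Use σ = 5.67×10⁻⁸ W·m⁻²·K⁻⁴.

From P = σAT⁴, T = (P / σA)^(1/4) = (5.43×10^24 / (5.67×10⁻⁸ × 1.66×10^15))^(1/4).
T = (5.77×10^16)^(1/4) = 15500 K.

T ≈ 15500 K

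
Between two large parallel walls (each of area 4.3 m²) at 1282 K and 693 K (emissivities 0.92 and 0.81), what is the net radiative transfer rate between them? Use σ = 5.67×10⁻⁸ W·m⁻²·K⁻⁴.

Q ≈ 4.56×10^5 W

For two large parallel gray plates, q = σ(T₁⁴ − T₂⁴) / (1/ε₁ + 1/ε₂ − 1).
1/ε₁ + 1/ε₂ − 1 = 1/0.92 + 1/0.81 − 1 = 1.322.
T₁⁴ − T₂⁴ = 2.70×10^12 − 2.31×10^11 = 2.47×10^12 K⁴.
q = 5.67×10⁻⁸ × 2.47×10^12 / 1.322 = 1.06×10^5 W/m².
Q = q·A = 1.06×10^5 × 4.3 = 4.56×10^5 W.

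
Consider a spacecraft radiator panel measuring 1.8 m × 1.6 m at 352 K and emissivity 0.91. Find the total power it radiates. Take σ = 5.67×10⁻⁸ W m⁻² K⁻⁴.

A = 1.8 × 1.6 = 2.88 m².
P = εσAT⁴ = 0.91 × 5.67×10⁻⁸ × 2.88 × (352)⁴ = 0.91 × 5.67×10⁻⁸ × 2.88 × 1.54×10^10.
P = 2280 W.

P ≈ 2280 W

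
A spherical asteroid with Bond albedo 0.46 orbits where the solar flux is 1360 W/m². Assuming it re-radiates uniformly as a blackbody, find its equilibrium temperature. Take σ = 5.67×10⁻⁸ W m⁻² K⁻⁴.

T ≈ 239 K

Power absorbed = (1−a)S·πR²; power emitted = 4πR²σT⁴. Equating and cancelling πR²:
T = ((1−a)S / 4σ)^(1/4) = (734 / (4 × 5.67×10⁻⁸))^(1/4) = (3.24×10^9)^(1/4).
T = 239 K.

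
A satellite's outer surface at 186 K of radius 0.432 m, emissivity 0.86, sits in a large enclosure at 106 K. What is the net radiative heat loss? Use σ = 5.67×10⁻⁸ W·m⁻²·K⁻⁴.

Q ≈ 122 W

A = 4πr² = 4π × (0.432)² = 2.35 m².
Q = εσA(T⁴ − T_s⁴). T⁴ − T_s⁴ = (186)⁴ − (106)⁴ = 1.20×10^9 − 1.26×10^8 = 1.07×10^9 K⁴.
Q = 0.86 × 5.67×10⁻⁸ × 2.35 × 1.07×10^9 = 122 W.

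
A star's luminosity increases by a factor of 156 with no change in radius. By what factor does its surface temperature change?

P ∝ T⁴ ⇒ T ∝ P^(1/4), so T scales by (156)^(1/4) = 3.53.

factor ≈ 3.53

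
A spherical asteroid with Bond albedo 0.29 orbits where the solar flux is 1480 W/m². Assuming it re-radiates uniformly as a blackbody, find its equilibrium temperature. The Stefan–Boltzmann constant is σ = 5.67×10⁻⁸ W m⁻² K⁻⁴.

Power absorbed = (1−a)S·πR²; power emitted = 4πR²σT⁴. Equating and cancelling πR²:
T = ((1−a)S / 4σ)^(1/4) = (1050 / (4 × 5.67×10⁻⁸))^(1/4) = (4.63×10^9)^(1/4).
T = 261 K.

T ≈ 261 K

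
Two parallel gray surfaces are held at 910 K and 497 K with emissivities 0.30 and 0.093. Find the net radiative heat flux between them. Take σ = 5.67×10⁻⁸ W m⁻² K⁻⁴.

q ≈ 2710 W/m²

For two large parallel gray plates, q = σ(T₁⁴ − T₂⁴) / (1/ε₁ + 1/ε₂ − 1).
1/ε₁ + 1/ε₂ − 1 = 1/0.30 + 1/0.093 − 1 = 13.09.
T₁⁴ − T₂⁴ = 6.86×10^11 − 6.10×10^10 = 6.25×10^11 K⁴.
q = 5.67×10⁻⁸ × 6.25×10^11 / 13.09 = 2710 W/m².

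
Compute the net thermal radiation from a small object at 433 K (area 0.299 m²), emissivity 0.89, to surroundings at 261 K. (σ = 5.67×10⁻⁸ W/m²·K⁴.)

Q ≈ 460 W

Q = εσA(T⁴ − T_s⁴). T⁴ − T_s⁴ = (433)⁴ − (261)⁴ = 3.52×10^10 − 4.64×10^9 = 3.05×10^10 K⁴.
Q = 0.89 × 5.67×10⁻⁸ × 0.299 × 3.05×10^10 = 460 W.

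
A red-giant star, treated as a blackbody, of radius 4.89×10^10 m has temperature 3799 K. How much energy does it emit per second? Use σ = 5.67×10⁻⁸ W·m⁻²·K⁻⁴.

P ≈ 3.55×10^29 W

A = 4πr² = 4π × (4.89×10^10)² = 3.00×10^22 m².
P = σAT⁴ = 5.67×10⁻⁸ × 3.00×10^22 × (3799)⁴ = 5.67×10⁻⁸ × 3.00×10^22 × 2.08×10^14.
P = 3.55×10^29 W.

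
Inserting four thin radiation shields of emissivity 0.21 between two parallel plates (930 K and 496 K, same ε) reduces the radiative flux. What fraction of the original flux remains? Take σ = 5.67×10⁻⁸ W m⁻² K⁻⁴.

ratio ≈ 0.200

With N identical shields there are N+1 = 5 gaps in series, each with the same radiative resistance, so the flux falls to 1/(N+1) of its unshielded value.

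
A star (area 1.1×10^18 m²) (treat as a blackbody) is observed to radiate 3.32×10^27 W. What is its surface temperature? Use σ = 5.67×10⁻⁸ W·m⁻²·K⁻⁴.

T ≈ 15200 K

From P = σAT⁴, T = (P / σA)^(1/4) = (3.32×10^27 / (5.67×10⁻⁸ × 1.10×10^18))^(1/4).
T = (5.32×10^16)^(1/4) = 15200 K.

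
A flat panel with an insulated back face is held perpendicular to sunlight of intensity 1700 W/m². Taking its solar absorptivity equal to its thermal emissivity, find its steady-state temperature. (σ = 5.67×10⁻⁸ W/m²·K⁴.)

T ≈ 416 K

Absorbed flux αS = emitted flux εσT⁴ (one radiating face); with α = ε, T = (S/σ)^(1/4).
T = (1700 / 5.67×10⁻⁸)^(1/4) = (3.00×10^10)^(1/4).
T = 416 K.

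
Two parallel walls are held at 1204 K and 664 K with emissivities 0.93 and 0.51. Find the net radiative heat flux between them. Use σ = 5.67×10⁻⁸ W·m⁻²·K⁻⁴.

For two large parallel gray plates, q = σ(T₁⁴ − T₂⁴) / (1/ε₁ + 1/ε₂ − 1).
1/ε₁ + 1/ε₂ − 1 = 1/0.93 + 1/0.51 − 1 = 2.036.
T₁⁴ − T₂⁴ = 2.10×10^12 − 1.94×10^11 = 1.91×10^12 K⁴.
q = 5.67×10⁻⁸ × 1.91×10^12 / 2.036 = 53100 W/m².

q ≈ 53100 W/m²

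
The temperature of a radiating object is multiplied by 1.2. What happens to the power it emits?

factor ≈ 2.07

P ∝ T⁴, so the power scales as (1.2)⁴ = 2.07.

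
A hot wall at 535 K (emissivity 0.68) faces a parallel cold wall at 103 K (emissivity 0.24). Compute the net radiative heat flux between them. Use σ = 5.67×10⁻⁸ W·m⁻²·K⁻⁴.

For two large parallel gray plates, q = σ(T₁⁴ − T₂⁴) / (1/ε₁ + 1/ε₂ − 1).
1/ε₁ + 1/ε₂ − 1 = 1/0.68 + 1/0.24 − 1 = 4.637.
T₁⁴ − T₂⁴ = 8.19×10^10 − 1.13×10^8 = 8.18×10^10 K⁴.
q = 5.67×10⁻⁸ × 8.18×10^10 / 4.637 = 1000 W/m².

q ≈ 1000 W/m²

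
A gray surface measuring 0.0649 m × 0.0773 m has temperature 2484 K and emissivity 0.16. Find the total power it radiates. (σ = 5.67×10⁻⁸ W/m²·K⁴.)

A = 0.0649 × 0.0773 = 5.02×10^-3 m².
P = εσAT⁴ = 0.16 × 5.67×10⁻⁸ × 5.02×10^-3 × (2484)⁴ = 0.16 × 5.67×10⁻⁸ × 5.02×10^-3 × 3.81×10^13.
P = 1730 W.

P ≈ 1730 W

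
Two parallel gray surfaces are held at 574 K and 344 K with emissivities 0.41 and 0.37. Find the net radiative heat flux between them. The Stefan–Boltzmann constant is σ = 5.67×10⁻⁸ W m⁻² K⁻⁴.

For two large parallel gray plates, q = σ(T₁⁴ − T₂⁴) / (1/ε₁ + 1/ε₂ − 1).
1/ε₁ + 1/ε₂ − 1 = 1/0.41 + 1/0.37 − 1 = 4.142.
T₁⁴ − T₂⁴ = 1.09×10^11 − 1.40×10^10 = 9.46×10^10 K⁴.
q = 5.67×10⁻⁸ × 9.46×10^10 / 4.142 = 1290 W/m².

q ≈ 1290 W/m²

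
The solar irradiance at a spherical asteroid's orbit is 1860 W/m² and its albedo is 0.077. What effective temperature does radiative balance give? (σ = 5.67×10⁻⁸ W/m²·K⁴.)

T ≈ 295 K

Power absorbed = (1−a)S·πR²; power emitted = 4πR²σT⁴. Equating and cancelling πR²:
T = ((1−a)S / 4σ)^(1/4) = (1720 / (4 × 5.67×10⁻⁸))^(1/4) = (7.57×10^9)^(1/4).
T = 295 K.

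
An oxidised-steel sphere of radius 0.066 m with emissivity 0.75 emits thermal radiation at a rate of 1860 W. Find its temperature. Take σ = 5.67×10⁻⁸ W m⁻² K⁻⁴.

A = 4πr² = 4π × (0.066)² = 0.0547 m².
From P = εσAT⁴, T = (P / εσA)^(1/4) = (1860 / (0.75 × 5.67×10⁻⁸ × 0.0547))^(1/4).
T = (7.99×10^11)^(1/4) = 945 K.

T ≈ 945 K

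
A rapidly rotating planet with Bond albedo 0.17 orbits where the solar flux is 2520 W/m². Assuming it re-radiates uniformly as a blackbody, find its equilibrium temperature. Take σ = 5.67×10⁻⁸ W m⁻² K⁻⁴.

Power absorbed = (1−a)S·πR²; power emitted = 4πR²σT⁴. Equating and cancelling πR²:
T = ((1−a)S / 4σ)^(1/4) = (2090 / (4 × 5.67×10⁻⁸))^(1/4) = (9.22×10^9)^(1/4).
T = 310 K.

T ≈ 310 K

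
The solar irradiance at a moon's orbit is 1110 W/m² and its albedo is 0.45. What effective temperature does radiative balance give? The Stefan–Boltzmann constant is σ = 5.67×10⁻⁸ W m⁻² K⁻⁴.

T ≈ 228 K

Power absorbed = (1−a)S·πR²; power emitted = 4πR²σT⁴. Equating and cancelling πR²:
T = ((1−a)S / 4σ)^(1/4) = (610 / (4 × 5.67×10⁻⁸))^(1/4) = (2.69×10^9)^(1/4).
T = 228 K.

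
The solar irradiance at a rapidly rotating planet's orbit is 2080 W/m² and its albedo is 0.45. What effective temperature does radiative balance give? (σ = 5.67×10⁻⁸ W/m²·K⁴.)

T ≈ 266 K

Power absorbed = (1−a)S·πR²; power emitted = 4πR²σT⁴. Equating and cancelling πR²:
T = ((1−a)S / 4σ)^(1/4) = (1140 / (4 × 5.67×10⁻⁸))^(1/4) = (5.04×10^9)^(1/4).
T = 266 K.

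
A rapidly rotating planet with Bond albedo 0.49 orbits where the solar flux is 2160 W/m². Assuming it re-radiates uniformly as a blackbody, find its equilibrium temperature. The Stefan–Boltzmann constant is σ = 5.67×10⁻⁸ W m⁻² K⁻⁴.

Power absorbed = (1−a)S·πR²; power emitted = 4πR²σT⁴. Equating and cancelling πR²:
T = ((1−a)S / 4σ)^(1/4) = (1100 / (4 × 5.67×10⁻⁸))^(1/4) = (4.86×10^9)^(1/4).
T = 264 K.

T ≈ 264 K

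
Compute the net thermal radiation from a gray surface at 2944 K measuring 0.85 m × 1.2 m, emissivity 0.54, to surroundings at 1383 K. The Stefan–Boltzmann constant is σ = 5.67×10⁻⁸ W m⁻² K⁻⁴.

A = 0.85 × 1.2 = 1.02 m².
Q = εσA(T⁴ − T_s⁴). T⁴ − T_s⁴ = (2944)⁴ − (1383)⁴ = 7.51×10^13 − 3.66×10^12 = 7.15×10^13 K⁴.
Q = 0.54 × 5.67×10⁻⁸ × 1.02 × 7.15×10^13 = 2.23×10^6 W.

Q ≈ 2.23×10^6 W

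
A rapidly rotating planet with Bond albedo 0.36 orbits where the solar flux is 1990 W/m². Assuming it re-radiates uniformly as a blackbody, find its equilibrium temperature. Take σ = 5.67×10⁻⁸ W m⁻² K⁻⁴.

T ≈ 274 K

Power absorbed = (1−a)S·πR²; power emitted = 4πR²σT⁴. Equating and cancelling πR²:
T = ((1−a)S / 4σ)^(1/4) = (1270 / (4 × 5.67×10⁻⁸))^(1/4) = (5.62×10^9)^(1/4).
T = 274 K.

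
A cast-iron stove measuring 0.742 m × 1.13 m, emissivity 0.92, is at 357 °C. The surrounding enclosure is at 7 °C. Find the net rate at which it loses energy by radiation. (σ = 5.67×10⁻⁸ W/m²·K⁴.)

A = 0.742 × 1.13 = 0.838 m².
Convert: 357 °C = 630 K; 7 °C = 280 K.
Q = εσA(T⁴ − T_s⁴). T⁴ − T_s⁴ = (630)⁴ − (280)⁴ = 1.58×10^11 − 6.15×10^9 = 1.51×10^11 K⁴.
Q = 0.92 × 5.67×10⁻⁸ × 0.838 × 1.51×10^11 = 6620 W.

Q ≈ 6620 W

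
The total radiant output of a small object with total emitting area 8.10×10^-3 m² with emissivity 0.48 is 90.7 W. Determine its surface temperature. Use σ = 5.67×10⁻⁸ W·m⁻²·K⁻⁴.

From P = εσAT⁴, T = (P / εσA)^(1/4) = (90.7 / (0.48 × 5.67×10⁻⁸ × 8.10×10^-3))^(1/4).
T = (4.11×10^11)^(1/4) = 801 K.

T ≈ 801 K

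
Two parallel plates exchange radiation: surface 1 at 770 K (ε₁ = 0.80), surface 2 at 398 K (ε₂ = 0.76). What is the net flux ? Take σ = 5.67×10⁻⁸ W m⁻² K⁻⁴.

For two large parallel gray plates, q = σ(T₁⁴ − T₂⁴) / (1/ε₁ + 1/ε₂ − 1).
1/ε₁ + 1/ε₂ − 1 = 1/0.80 + 1/0.76 − 1 = 1.566.
T₁⁴ − T₂⁴ = 3.52×10^11 − 2.51×10^10 = 3.26×10^11 K⁴.
q = 5.67×10⁻⁸ × 3.26×10^11 / 1.566 = 11800 W/m².

q ≈ 11800 W/m²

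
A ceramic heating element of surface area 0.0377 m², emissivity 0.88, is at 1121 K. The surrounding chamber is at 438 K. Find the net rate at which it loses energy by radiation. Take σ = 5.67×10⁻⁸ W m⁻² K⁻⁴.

Q ≈ 2900 W

Q = εσA(T⁴ − T_s⁴). T⁴ − T_s⁴ = (1121)⁴ − (438)⁴ = 1.58×10^12 − 3.68×10^10 = 1.54×10^12 K⁴.
Q = 0.88 × 5.67×10⁻⁸ × 0.0377 × 1.54×10^12 = 2900 W.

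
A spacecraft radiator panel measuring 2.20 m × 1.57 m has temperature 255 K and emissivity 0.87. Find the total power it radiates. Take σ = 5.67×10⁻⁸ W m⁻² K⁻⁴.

P ≈ 720 W

A = 2.20 × 1.57 = 3.45 m².
Stefan–Boltzmann: P = εσAT⁴ = 0.87 × 5.67×10⁻⁸ × 3.45 × (255)⁴ = 0.87 × 5.67×10⁻⁸ × 3.45 × 4.23×10^9.
P = 720 W.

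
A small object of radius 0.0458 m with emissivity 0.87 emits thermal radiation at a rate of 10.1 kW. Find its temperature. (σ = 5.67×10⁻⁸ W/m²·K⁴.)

T ≈ 1670 K

A = 4πr² = 4π × (0.0458)² = 0.0264 m².
From P = εσAT⁴, T = (P / εσA)^(1/4) = (10100 / (0.87 × 5.67×10⁻⁸ × 0.0264))^(1/4).
T = (7.77×10^12)^(1/4) = 1670 K.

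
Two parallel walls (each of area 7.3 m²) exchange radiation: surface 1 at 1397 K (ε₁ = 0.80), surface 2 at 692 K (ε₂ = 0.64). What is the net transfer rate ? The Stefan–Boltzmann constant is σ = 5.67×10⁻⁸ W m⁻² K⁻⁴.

Q ≈ 8.17×10^5 W

For two large parallel gray plates, q = σ(T₁⁴ − T₂⁴) / (1/ε₁ + 1/ε₂ − 1).
1/ε₁ + 1/ε₂ − 1 = 1/0.80 + 1/0.64 − 1 = 1.812.
T₁⁴ − T₂⁴ = 3.81×10^12 − 2.29×10^11 = 3.58×10^12 K⁴.
q = 5.67×10⁻⁸ × 3.58×10^12 / 1.812 = 1.12×10^5 W/m².
Q = q·A = 1.12×10^5 × 7.3 = 8.17×10^5 W.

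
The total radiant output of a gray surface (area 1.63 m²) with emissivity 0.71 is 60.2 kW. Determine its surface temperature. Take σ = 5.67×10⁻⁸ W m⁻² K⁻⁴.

T ≈ 979 K

From P = εσAT⁴, T = (P / εσA)^(1/4) = (60200 / (0.71 × 5.67×10⁻⁸ × 1.63))^(1/4).
T = (9.17×10^11)^(1/4) = 979 K.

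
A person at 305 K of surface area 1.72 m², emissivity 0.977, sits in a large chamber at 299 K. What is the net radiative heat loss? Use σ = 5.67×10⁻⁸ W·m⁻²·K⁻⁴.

Q = εσA(T⁴ − T_s⁴). T⁴ − T_s⁴ = (305)⁴ − (299)⁴ = 8.65×10^9 − 7.99×10^9 = 6.61×10^8 K⁴.
Q = 0.977 × 5.67×10⁻⁸ × 1.72 × 6.61×10^8 = 63.0 W.

Q ≈ 63.0 W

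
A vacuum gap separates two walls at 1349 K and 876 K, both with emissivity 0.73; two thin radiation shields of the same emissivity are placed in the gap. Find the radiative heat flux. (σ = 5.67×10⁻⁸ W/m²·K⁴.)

Each of the 3 gaps contributes resistance (2/ε − 1) = 2/0.73 − 1 = 1.740; total = 5.219.
q = σ(T₁⁴ − T₂⁴) / 5.219 = 5.67×10⁻⁸ × 2.72×10^12 / 5.219 = 29600 W/m².

q ≈ 29600 W/m²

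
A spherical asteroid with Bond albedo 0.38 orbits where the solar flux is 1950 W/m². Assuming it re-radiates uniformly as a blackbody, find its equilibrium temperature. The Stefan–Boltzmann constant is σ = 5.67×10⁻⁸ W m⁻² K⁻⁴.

T ≈ 270 K

Power absorbed = (1−a)S·πR²; power emitted = 4πR²σT⁴. Equating and cancelling πR²:
T = ((1−a)S / 4σ)^(1/4) = (1210 / (4 × 5.67×10⁻⁸))^(1/4) = (5.33×10^9)^(1/4).
T = 270 K.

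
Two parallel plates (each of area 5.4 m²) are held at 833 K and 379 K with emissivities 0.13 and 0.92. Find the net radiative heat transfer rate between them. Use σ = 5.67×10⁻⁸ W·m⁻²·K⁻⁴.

Q ≈ 18100 W

For two large parallel gray plates, q = σ(T₁⁴ − T₂⁴) / (1/ε₁ + 1/ε₂ − 1).
1/ε₁ + 1/ε₂ − 1 = 1/0.13 + 1/0.92 − 1 = 7.779.
T₁⁴ − T₂⁴ = 4.81×10^11 − 2.06×10^10 = 4.61×10^11 K⁴.
q = 5.67×10⁻⁸ × 4.61×10^11 / 7.779 = 3360 W/m².
Q = q·A = 3360 × 5.4 = 18100 W.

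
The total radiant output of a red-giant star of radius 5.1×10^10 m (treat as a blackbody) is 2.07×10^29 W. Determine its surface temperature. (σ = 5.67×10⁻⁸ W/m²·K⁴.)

A = 4πr² = 4π × (5.1×10^10)² = 3.27×10^22 m².
From P = σAT⁴, T = (P / σA)^(1/4) = (2.07×10^29 / (5.67×10⁻⁸ × 3.27×10^22))^(1/4).
T = (1.12×10^14)^(1/4) = 3250 K.

T ≈ 3250 K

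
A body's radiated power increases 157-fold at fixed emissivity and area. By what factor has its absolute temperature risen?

P ∝ T⁴ ⇒ T ∝ P^(1/4), so T scales by (157)^(1/4) = 3.54.

factor ≈ 3.54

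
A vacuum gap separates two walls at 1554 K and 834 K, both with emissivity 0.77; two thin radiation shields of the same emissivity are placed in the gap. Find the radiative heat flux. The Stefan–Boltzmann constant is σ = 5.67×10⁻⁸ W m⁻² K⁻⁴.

Each of the 3 gaps contributes resistance (2/ε − 1) = 2/0.77 − 1 = 1.597; total = 4.792.
q = σ(T₁⁴ − T₂⁴) / 4.792 = 5.67×10⁻⁸ × 5.35×10^12 / 4.792 = 63300 W/m².

q ≈ 63300 W/m²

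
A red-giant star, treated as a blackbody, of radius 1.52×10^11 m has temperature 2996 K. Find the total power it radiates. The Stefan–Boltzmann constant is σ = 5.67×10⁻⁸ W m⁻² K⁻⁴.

P ≈ 1.33×10^30 W

A = 4πr² = 4π × (1.52×10^11)² = 2.90×10^23 m².
P = σAT⁴ = 5.67×10⁻⁸ × 2.90×10^23 × (2996)⁴ = 5.67×10⁻⁸ × 2.90×10^23 × 8.06×10^13.
P = 1.33×10^30 W.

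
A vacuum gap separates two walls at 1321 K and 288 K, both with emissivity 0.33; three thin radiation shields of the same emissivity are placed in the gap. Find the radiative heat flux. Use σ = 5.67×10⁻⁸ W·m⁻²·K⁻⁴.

Each of the 4 gaps contributes resistance (2/ε − 1) = 2/0.33 − 1 = 5.061; total = 20.24.
q = σ(T₁⁴ − T₂⁴) / 20.24 = 5.67×10⁻⁸ × 3.04×10^12 / 20.24 = 8510 W/m².

q ≈ 8510 W/m²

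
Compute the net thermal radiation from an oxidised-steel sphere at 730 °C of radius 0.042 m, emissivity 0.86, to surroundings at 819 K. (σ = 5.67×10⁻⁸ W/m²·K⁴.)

Q ≈ 608 W

A = 4πr² = 4π × (0.042)² = 0.0222 m².
Convert: 730 °C = 1003 K.
Q = εσA(T⁴ − T_s⁴). T⁴ − T_s⁴ = (1003)⁴ − (819)⁴ = 1.01×10^12 − 4.50×10^11 = 5.62×10^11 K⁴.
Q = 0.86 × 5.67×10⁻⁸ × 0.0222 × 5.62×10^11 = 608 W.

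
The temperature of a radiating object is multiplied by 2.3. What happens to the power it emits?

P ∝ T⁴, so the power scales as (2.3)⁴ = 28.0.

factor ≈ 28.0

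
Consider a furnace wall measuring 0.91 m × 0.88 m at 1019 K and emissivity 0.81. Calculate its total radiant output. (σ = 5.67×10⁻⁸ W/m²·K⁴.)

A = 0.91 × 0.88 = 0.801 m².
P = εσAT⁴ = 0.81 × 5.67×10⁻⁸ × 0.801 × (1019)⁴ = 0.81 × 5.67×10⁻⁸ × 0.801 × 1.08×10^12.
P = 39700 W.

P ≈ 39700 W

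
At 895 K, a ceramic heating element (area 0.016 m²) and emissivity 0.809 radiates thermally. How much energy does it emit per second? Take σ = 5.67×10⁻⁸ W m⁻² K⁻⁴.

Stefan–Boltzmann: P = εσAT⁴ = 0.809 × 5.67×10⁻⁸ × 0.0160 × (895)⁴ = 0.809 × 5.67×10⁻⁸ × 0.0160 × 6.42×10^11.
P = 471 W.

P ≈ 471 W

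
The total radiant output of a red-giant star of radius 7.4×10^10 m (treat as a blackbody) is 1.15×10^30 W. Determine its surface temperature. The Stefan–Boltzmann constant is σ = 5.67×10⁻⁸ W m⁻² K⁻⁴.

A = 4πr² = 4π × (7.4×10^10)² = 6.88×10^22 m².
From P = σAT⁴, T = (P / σA)^(1/4) = (1.15×10^30 / (5.67×10⁻⁸ × 6.88×10^22))^(1/4).
T = (2.95×10^14)^(1/4) = 4140 K.

T ≈ 4140 K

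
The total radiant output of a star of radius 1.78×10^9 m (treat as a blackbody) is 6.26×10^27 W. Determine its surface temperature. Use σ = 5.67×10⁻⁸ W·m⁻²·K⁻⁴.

T ≈ 7260 K

A = 4πr² = 4π × (1.78×10^9)² = 3.98×10^19 m².
From P = σAT⁴, T = (P / σA)^(1/4) = (6.26×10^27 / (5.67×10⁻⁸ × 3.98×10^19))^(1/4).
T = (2.77×10^15)^(1/4) = 7260 K.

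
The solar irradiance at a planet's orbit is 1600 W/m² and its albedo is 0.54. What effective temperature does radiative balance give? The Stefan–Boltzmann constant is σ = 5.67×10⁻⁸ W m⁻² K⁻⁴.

T ≈ 239 K

Power absorbed = (1−a)S·πR²; power emitted = 4πR²σT⁴. Equating and cancelling πR²:
T = ((1−a)S / 4σ)^(1/4) = (736 / (4 × 5.67×10⁻⁸))^(1/4) = (3.25×10^9)^(1/4).
T = 239 K.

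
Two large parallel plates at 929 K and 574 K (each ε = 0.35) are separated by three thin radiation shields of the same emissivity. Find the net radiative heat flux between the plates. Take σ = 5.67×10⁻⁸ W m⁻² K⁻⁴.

q ≈ 1910 W/m²

Each of the 4 gaps contributes resistance (2/ε − 1) = 2/0.35 − 1 = 4.714; total = 18.86.
q = σ(T₁⁴ − T₂⁴) / 18.86 = 5.67×10⁻⁸ × 6.36×10^11 / 18.86 = 1910 W/m².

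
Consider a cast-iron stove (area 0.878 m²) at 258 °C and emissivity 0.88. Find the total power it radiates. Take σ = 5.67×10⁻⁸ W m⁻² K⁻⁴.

258 °C = 531 K.
P = εσAT⁴ = 0.88 × 5.67×10⁻⁸ × 0.878 × (531)⁴ = 0.88 × 5.67×10⁻⁸ × 0.878 × 7.95×10^10.
P = 3480 W.

P ≈ 3480 W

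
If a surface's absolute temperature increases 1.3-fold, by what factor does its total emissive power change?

factor ≈ 2.86

P ∝ T⁴, so the power scales as (1.3)⁴ = 2.86.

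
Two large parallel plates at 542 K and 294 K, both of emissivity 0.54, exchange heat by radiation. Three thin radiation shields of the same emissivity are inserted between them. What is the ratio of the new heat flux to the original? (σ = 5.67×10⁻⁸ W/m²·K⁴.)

With N identical shields there are N+1 = 4 gaps in series, each with the same radiative resistance, so the flux falls to 1/(N+1) of its unshielded value.

ratio ≈ 0.250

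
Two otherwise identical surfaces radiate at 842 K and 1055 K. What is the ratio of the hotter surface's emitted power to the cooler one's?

ratio ≈ 2.46

P ∝ T⁴, so the ratio is (1055/842)⁴ = (1.253)⁴ = 2.46.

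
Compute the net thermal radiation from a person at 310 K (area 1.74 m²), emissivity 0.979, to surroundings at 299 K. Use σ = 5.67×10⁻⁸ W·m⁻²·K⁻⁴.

Q ≈ 120 W

Q = εσA(T⁴ − T_s⁴). T⁴ − T_s⁴ = (310)⁴ − (299)⁴ = 9.24×10^9 − 7.99×10^9 = 1.24×10^9 K⁴.
Q = 0.979 × 5.67×10⁻⁸ × 1.74 × 1.24×10^9 = 120 W.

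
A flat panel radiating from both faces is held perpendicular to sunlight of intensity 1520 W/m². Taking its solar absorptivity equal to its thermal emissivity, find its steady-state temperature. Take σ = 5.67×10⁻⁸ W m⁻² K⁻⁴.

T ≈ 340 K

Absorbed flux αS = emitted flux 2εσT⁴ per unit area; with α = ε this gives T = (S/2σ)^(1/4).
T = (1520 / (2 × 5.67×10⁻⁸))^(1/4) = (1.34×10^10)^(1/4).
T = 340 K.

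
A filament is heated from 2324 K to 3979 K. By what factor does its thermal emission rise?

P ∝ T⁴, so the ratio is (3979/2324)⁴ = (1.712)⁴ = 8.59.

ratio ≈ 8.59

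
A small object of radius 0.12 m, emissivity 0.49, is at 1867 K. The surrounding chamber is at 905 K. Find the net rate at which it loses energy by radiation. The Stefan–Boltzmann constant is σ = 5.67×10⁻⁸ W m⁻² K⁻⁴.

A = 4πr² = 4π × (0.12)² = 0.181 m².
Q = εσA(T⁴ − T_s⁴). T⁴ − T_s⁴ = (1867)⁴ − (905)⁴ = 1.22×10^13 − 6.71×10^11 = 1.15×10^13 K⁴.
Q = 0.49 × 5.67×10⁻⁸ × 0.181 × 1.15×10^13 = 57700 W.

Q ≈ 57700 W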